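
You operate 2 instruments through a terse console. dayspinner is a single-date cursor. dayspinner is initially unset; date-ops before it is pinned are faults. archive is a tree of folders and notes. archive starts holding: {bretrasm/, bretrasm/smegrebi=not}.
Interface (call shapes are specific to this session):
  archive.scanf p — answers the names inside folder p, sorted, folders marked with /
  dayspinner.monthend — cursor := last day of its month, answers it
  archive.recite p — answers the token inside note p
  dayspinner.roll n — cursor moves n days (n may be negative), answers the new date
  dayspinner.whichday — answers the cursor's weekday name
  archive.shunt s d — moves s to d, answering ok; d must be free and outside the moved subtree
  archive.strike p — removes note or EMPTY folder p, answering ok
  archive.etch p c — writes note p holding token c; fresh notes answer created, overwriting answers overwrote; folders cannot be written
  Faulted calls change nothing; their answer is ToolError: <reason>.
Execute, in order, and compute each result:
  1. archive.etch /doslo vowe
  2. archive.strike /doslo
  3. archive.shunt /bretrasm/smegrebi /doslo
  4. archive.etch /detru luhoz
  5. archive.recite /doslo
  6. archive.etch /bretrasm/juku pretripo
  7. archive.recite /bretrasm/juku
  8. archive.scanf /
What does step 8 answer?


Step: archive.etch[p→/doslo; c→vowe]
Result: created
Step: archive.strike[p→/doslo]
Result: ok
Step: archive.shunt[s→/bretrasm/smegrebi; d→/doslo]
Result: ok
Step: archive.etch[p→/detru; c→luhoz]
Result: created
Step: archive.recite[p→/doslo]
Result: not
Step: archive.etch[p→/bretrasm/juku; c→pretripo]
Result: created
Step: archive.recite[p→/bretrasm/juku]
Result: pretripo
Step: archive.scanf[p→/]
Result: [bretrasm/, detru, doslo]

Answer: [bretrasm/, detru, doslo]


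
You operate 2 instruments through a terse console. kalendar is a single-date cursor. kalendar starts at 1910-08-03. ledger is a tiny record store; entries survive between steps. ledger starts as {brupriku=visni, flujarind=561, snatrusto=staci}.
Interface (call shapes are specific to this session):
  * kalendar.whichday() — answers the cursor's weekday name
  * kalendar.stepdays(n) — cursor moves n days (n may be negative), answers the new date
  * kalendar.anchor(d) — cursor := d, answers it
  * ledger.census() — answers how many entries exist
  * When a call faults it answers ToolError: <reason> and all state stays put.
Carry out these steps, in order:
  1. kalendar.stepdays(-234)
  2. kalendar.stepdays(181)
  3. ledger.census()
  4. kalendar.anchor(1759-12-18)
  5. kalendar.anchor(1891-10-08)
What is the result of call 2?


Answer: 1910-06-11

Derivation:
% 1. kalendar.stepdays(n→-234) == 1909-12-12
% 2. kalendar.stepdays(n→181) == 1910-06-11
% 3. ledger.census() == 3
% 4. kalendar.anchor(d→1759-12-18) == 1759-12-18
% 5. kalendar.anchor(d→1891-10-08) == 1891-10-08


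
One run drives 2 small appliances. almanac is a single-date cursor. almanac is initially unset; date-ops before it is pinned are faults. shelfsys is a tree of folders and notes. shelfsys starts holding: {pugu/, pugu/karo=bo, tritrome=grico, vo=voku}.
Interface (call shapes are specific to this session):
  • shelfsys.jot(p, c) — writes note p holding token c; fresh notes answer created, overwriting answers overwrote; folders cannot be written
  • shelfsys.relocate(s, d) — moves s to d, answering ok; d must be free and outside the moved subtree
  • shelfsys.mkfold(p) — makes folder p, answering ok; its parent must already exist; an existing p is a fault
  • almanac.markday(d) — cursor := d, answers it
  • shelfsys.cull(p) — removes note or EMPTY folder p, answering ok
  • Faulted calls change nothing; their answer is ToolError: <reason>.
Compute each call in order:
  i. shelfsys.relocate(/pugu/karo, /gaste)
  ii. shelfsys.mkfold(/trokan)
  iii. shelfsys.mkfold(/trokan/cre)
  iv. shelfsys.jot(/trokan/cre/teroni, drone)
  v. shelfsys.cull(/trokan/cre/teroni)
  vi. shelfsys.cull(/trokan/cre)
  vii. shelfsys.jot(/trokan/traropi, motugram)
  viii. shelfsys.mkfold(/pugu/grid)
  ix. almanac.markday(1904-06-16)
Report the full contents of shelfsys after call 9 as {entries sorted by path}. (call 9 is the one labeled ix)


Step: shelfsys.relocate[s→/pugu/karo; d→/gaste]
Result: ok
Step: shelfsys.mkfold[p→/trokan]
Result: ok
Step: shelfsys.mkfold[p→/trokan/cre]
Result: ok
Step: shelfsys.jot[p→/trokan/cre/teroni; c→drone]
Result: created
Step: shelfsys.cull[p→/trokan/cre/teroni]
Result: ok
Step: shelfsys.cull[p→/trokan/cre]
Result: ok
Step: shelfsys.jot[p→/trokan/traropi; c→motugram]
Result: created
Step: shelfsys.mkfold[p→/pugu/grid]
Result: ok
Step: almanac.markday[d→1904-06-16]
Result: 1904-06-16

Answer: {gaste=bo, pugu/, pugu/grid/, tritrome=grico, trokan/, trokan/traropi=motugram, vo=voku}


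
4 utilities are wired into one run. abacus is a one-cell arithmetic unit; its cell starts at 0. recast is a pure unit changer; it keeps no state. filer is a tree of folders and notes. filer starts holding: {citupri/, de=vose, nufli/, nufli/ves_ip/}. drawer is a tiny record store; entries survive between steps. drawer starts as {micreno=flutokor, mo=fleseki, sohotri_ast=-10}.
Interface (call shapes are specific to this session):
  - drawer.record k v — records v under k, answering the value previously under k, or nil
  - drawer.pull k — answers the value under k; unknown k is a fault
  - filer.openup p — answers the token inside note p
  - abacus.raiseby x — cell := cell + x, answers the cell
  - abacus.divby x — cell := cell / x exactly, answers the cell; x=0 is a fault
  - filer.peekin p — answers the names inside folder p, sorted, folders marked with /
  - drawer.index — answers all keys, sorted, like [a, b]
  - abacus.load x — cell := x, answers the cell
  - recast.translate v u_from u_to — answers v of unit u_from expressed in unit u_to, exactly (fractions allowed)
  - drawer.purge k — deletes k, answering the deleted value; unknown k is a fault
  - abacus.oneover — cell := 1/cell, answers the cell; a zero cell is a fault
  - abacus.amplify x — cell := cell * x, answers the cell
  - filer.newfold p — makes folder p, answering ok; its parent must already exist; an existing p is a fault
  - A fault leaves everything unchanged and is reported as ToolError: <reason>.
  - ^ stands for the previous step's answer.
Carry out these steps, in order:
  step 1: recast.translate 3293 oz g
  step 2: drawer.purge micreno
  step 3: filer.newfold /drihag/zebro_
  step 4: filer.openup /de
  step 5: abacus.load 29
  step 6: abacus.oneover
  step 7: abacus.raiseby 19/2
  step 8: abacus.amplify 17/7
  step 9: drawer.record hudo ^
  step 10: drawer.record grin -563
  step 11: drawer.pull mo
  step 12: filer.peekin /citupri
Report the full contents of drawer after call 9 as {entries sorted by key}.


Next I call recast.translate using v: 3293, u_from: oz, u_to: g, — result: 149367967441/1600000.
Using drawer.purge using k: micreno, and see flutokor.
I use filer.newfold using p: /drihag/zebro_, yielding ToolError: no parent.
I use filer.openup using p: /de, which returns vose.
I invoke abacus.load using x: 29, which returns 29.
I run abacus.oneover(): 1/29.
I run abacus.raiseby using x: 19/2, → 553/58.
I try abacus.amplify using x: 17/7, → 1343/58.
I try drawer.record using k: hudo, v: ^, giving nil.
Invoking drawer.record using k: grin, v: -563, which returns nil.
I run drawer.pull using k: mo, → fleseki.
I run filer.peekin using p: /citupri, giving [].

Answer: {hudo=1343/58, mo=fleseki, sohotri_ast=-10}


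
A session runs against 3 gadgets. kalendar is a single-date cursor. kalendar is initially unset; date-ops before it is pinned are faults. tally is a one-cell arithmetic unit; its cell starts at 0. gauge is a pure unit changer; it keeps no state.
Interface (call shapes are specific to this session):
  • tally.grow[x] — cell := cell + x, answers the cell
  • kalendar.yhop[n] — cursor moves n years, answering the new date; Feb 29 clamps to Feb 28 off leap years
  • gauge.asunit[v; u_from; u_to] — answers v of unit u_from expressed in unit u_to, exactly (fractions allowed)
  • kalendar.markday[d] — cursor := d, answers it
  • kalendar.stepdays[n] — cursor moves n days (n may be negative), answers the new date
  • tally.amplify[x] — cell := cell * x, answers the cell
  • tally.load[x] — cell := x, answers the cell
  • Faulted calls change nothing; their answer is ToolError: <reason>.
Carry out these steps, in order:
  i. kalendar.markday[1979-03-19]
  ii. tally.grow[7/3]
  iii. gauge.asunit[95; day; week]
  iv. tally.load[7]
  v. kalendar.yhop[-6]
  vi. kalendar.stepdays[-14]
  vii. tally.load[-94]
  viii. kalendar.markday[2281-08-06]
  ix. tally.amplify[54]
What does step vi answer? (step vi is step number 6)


→ markday(d: 1979-03-19)
← 1979-03-19
→ grow(x: 7/3)
← 7/3
→ asunit(v: 95, u_from: day, u_to: week)
← 95/7
→ load(x: 7)
← 7
→ yhop(n: -6)
← 1973-03-19
→ stepdays(n: -14)
← 1973-03-05
→ load(x: -94)
← -94
→ markday(d: 2281-08-06)
← 2281-08-06
→ amplify(x: 54)
← -5076

Answer: 1973-03-05


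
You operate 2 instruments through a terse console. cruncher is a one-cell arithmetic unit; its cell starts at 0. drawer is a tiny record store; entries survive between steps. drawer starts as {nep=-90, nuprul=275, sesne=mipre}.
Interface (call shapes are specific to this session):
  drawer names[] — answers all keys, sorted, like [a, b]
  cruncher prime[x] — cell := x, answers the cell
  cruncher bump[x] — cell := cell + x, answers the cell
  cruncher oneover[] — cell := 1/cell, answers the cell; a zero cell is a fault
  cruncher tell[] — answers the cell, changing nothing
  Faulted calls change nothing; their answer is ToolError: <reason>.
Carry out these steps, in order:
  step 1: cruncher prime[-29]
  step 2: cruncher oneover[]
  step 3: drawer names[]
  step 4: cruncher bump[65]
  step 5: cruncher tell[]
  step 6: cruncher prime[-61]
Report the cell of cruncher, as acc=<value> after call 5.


;; cruncher prime(x→-29) == -29
;; cruncher oneover() == -1/29
;; drawer names() == [nep, nuprul, sesne]
;; cruncher bump(x→65) == 1884/29
;; cruncher tell() == 1884/29
;; cruncher prime(x→-61) == -61

Answer: acc=1884/29


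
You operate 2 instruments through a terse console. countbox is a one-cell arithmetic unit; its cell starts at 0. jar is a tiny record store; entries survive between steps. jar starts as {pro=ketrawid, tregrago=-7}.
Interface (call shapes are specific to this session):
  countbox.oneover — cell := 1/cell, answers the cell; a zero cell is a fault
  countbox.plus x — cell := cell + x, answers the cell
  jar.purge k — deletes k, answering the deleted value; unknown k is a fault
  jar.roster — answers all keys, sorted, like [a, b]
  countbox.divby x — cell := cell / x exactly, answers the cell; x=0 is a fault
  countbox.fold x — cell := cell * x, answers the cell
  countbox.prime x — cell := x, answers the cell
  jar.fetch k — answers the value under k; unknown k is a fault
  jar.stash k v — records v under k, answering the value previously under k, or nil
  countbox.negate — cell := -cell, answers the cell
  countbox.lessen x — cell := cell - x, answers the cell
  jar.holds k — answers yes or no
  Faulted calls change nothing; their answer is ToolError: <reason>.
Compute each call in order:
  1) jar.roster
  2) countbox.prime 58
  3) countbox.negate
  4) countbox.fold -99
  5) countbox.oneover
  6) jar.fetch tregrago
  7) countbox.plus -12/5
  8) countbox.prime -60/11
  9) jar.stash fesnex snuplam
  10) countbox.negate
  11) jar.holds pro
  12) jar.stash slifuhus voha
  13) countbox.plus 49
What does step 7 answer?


Answer: -68899/28710

Derivation:
~$ roster
[out] [pro, tregrago]
~$ prime x: 58
[out] 58
~$ negate
[out] -58
~$ fold x: -99
[out] 5742
~$ oneover
[out] 1/5742
~$ fetch k: tregrago
[out] -7
~$ plus x: -12/5
[out] -68899/28710
~$ prime x: -60/11
[out] -60/11
~$ stash k: fesnex v: snuplam
[out] nil
~$ negate
[out] 60/11
~$ holds k: pro
[out] yes
~$ stash k: slifuhus v: voha
[out] nil
~$ plus x: 49
[out] 599/11


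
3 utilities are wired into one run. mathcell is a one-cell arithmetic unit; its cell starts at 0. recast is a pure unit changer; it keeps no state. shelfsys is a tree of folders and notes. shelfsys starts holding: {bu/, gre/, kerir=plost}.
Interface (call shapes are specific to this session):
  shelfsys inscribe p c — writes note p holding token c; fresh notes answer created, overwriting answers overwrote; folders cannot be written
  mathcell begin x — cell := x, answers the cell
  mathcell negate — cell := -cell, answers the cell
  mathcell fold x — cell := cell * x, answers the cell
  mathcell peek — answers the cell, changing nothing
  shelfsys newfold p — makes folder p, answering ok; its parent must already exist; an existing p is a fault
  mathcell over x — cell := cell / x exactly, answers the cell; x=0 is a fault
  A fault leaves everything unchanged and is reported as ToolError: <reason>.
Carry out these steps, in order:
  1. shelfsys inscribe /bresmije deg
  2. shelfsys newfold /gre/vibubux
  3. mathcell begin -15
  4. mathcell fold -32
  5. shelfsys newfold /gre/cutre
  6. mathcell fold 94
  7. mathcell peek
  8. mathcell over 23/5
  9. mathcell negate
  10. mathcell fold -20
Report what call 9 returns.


>>> shelfsys inscribe p='/bresmije' c='deg'
[out] created
>>> shelfsys newfold p='/gre/vibubux'
[out] ok
>>> mathcell begin x='-15'
[out] -15
>>> mathcell fold x='-32'
[out] 480
>>> shelfsys newfold p='/gre/cutre'
[out] ok
>>> mathcell fold x='94'
[out] 45120
>>> mathcell peek
[out] 45120
>>> mathcell over x='23/5'
[out] 225600/23
>>> mathcell negate
[out] -225600/23
>>> mathcell fold x='-20'
[out] 4512000/23

Answer: -225600/23


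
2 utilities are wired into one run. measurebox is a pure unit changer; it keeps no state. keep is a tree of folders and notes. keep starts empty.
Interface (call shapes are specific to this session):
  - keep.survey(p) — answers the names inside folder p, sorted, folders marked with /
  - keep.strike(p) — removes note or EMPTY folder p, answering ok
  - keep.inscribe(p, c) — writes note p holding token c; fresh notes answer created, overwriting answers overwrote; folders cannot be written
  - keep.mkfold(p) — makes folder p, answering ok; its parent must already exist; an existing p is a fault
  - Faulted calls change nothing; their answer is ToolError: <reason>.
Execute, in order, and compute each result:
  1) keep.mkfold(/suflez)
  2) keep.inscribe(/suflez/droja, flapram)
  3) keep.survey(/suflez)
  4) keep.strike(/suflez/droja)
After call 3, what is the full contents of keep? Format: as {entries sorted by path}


Then mkfold on p='/suflez', — result: ok.
Invoking inscribe on p='/suflez/droja', c='flapram', — result: created.
Calling survey on p='/suflez', and see [droja].
Next I call strike on p='/suflez/droja', which returns ok.

Answer: {suflez/, suflez/droja=flapram}


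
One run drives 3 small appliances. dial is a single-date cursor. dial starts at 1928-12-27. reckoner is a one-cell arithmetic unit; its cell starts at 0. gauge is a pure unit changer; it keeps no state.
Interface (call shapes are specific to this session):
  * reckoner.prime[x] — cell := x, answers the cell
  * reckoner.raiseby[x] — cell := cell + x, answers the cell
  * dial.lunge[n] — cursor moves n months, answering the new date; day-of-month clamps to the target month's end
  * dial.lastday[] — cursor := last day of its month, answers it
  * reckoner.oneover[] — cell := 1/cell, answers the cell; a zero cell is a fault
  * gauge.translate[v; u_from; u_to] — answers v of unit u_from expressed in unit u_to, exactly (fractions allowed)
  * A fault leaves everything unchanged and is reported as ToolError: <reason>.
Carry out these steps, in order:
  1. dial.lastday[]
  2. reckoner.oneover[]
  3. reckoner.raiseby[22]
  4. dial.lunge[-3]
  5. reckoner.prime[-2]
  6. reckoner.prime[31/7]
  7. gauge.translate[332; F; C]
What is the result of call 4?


> lastday
  1928-12-31
> oneover
  ToolError: reciprocal of zero
> raiseby x=22
  22
> lunge n=-3
  1928-09-30
> prime x=-2
  -2
> prime x=31/7
  31/7
> translate v=332 u_from=F u_to=C
  500/3

Answer: 1928-09-30


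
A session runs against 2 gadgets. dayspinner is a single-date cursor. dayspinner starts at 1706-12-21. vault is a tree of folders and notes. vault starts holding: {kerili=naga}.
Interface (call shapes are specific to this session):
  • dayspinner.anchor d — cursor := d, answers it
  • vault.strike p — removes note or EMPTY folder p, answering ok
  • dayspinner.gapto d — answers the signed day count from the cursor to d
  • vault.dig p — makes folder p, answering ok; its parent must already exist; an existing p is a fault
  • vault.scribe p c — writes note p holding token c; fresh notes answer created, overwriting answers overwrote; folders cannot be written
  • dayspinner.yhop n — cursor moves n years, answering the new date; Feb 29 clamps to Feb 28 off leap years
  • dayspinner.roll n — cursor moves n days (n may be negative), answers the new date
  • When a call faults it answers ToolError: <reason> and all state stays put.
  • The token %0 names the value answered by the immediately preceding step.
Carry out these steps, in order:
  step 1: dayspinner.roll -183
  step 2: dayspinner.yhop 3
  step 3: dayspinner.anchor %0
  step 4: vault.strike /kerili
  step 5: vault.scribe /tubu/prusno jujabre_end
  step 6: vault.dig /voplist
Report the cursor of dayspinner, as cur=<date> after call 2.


-> dayspinner.roll(n='-183')
<- 1706-06-21
-> dayspinner.yhop(n='3')
<- 1709-06-21
-> dayspinner.anchor(d='%0')
<- 1709-06-21
-> vault.strike(p='/kerili')
<- ok
-> vault.scribe(p='/tubu/prusno', c='jujabre_end')
<- ToolError: no parent
-> vault.dig(p='/voplist')
<- ok

Answer: cur=1709-06-21


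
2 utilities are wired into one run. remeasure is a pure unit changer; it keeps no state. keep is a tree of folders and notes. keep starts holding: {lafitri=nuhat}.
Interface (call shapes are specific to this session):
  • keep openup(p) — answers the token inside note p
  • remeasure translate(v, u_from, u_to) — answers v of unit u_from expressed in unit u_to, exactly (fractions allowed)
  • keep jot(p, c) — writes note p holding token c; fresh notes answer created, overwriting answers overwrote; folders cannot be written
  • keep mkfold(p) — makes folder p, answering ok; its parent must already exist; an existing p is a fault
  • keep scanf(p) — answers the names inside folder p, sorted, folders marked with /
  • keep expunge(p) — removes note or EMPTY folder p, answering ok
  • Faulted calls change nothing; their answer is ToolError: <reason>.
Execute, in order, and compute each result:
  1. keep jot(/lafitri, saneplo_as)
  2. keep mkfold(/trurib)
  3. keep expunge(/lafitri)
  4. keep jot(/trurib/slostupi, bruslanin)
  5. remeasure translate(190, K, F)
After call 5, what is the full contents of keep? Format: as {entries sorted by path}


Answer: {trurib/, trurib/slostupi=bruslanin}

Derivation:
Calling keep jot on p='/lafitri', c='saneplo_as', and observe overwrote.
Next I call keep mkfold on p='/trurib', and get ok.
Next I call keep expunge on p='/lafitri', and see ok.
Next I call keep jot on p='/trurib/slostupi', c='bruslanin', and see created.
Then remeasure translate on v='190', u_from='K', u_to='F', and get -11767/100.


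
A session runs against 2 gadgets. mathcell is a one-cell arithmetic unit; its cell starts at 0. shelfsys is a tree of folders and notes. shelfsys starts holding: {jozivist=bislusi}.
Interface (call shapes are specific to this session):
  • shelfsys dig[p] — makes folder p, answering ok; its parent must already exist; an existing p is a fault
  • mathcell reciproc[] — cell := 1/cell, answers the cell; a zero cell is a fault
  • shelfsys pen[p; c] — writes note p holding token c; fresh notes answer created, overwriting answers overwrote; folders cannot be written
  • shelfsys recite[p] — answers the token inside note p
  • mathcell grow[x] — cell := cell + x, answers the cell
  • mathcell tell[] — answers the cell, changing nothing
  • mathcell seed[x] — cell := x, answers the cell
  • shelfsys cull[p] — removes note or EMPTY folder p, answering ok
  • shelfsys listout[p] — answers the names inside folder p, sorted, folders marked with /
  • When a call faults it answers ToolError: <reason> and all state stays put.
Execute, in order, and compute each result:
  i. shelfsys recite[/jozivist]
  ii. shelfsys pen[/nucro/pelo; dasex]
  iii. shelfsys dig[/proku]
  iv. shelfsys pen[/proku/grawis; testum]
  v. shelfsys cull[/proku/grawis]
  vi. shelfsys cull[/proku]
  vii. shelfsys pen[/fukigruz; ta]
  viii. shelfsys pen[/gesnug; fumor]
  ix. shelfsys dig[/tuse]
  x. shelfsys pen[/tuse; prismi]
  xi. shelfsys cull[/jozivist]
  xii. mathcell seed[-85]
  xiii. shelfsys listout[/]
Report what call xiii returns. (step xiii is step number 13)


% shelfsys recite /jozivist
[out] bislusi
% shelfsys pen /nucro/pelo dasex
[out] ToolError: no parent
% shelfsys dig /proku
[out] ok
% shelfsys pen /proku/grawis testum
[out] created
% shelfsys cull /proku/grawis
[out] ok
% shelfsys cull /proku
[out] ok
% shelfsys pen /fukigruz ta
[out] created
% shelfsys pen /gesnug fumor
[out] created
% shelfsys dig /tuse
[out] ok
% shelfsys pen /tuse prismi
[out] ToolError: is a directory
% shelfsys cull /jozivist
[out] ok
% mathcell seed -85
[out] -85
% shelfsys listout /
[out] [fukigruz, gesnug, tuse/]

Answer: [fukigruz, gesnug, tuse/]


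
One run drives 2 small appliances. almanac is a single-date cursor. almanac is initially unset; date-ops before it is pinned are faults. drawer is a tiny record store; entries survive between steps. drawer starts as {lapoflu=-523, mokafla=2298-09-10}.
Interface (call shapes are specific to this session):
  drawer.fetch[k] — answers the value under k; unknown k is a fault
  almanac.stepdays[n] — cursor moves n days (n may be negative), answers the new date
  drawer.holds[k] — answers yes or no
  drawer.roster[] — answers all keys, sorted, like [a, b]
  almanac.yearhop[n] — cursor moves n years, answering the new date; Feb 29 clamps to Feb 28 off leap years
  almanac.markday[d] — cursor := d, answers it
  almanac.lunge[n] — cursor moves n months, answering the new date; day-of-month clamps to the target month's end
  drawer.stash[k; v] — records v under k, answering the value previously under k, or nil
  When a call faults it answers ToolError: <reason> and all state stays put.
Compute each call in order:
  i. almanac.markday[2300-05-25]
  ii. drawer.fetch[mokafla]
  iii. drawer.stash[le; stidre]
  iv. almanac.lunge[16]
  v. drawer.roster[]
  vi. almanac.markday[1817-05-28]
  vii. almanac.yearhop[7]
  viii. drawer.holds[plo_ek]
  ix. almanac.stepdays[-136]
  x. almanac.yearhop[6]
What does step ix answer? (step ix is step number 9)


Step: almanac.markday[d→2300-05-25]
Result: 2300-05-25
Step: drawer.fetch[k→mokafla]
Result: 2298-09-10
Step: drawer.stash[k→le; v→stidre]
Result: nil
Step: almanac.lunge[n→16]
Result: 2301-09-25
Step: drawer.roster[]
Result: [lapoflu, le, mokafla]
Step: almanac.markday[d→1817-05-28]
Result: 1817-05-28
Step: almanac.yearhop[n→7]
Result: 1824-05-28
Step: drawer.holds[k→plo_ek]
Result: no
Step: almanac.stepdays[n→-136]
Result: 1824-01-13
Step: almanac.yearhop[n→6]
Result: 1830-01-13

Answer: 1824-01-13


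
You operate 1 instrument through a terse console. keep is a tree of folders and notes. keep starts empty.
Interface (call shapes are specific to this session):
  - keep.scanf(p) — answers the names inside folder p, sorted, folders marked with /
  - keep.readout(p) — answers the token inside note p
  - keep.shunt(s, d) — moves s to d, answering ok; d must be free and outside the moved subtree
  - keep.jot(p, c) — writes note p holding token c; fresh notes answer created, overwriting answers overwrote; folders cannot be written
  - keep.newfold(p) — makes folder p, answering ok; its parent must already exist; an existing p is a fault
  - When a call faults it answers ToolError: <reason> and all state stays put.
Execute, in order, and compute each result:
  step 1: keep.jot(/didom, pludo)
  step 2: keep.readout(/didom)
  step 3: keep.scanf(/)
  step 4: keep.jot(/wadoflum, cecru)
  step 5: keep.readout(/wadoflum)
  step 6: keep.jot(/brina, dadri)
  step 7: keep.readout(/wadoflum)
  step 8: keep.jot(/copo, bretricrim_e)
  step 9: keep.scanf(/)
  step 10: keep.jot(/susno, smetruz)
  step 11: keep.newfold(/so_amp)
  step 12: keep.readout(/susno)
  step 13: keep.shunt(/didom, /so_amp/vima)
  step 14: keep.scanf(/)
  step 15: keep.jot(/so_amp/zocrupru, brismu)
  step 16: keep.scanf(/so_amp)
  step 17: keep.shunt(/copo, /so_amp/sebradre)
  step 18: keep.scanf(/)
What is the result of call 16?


Answer: [vima, zocrupru]

Derivation:
! 1. jot(p: /didom, c: pludo) -> created
! 2. readout(p: /didom) -> pludo
! 3. scanf(p: /) -> [didom]
! 4. jot(p: /wadoflum, c: cecru) -> created
! 5. readout(p: /wadoflum) -> cecru
! 6. jot(p: /brina, c: dadri) -> created
! 7. readout(p: /wadoflum) -> cecru
! 8. jot(p: /copo, c: bretricrim_e) -> created
! 9. scanf(p: /) -> [brina, copo, didom, wadoflum]
! 10. jot(p: /susno, c: smetruz) -> created
! 11. newfold(p: /so_amp) -> ok
! 12. readout(p: /susno) -> smetruz
! 13. shunt(s: /didom, d: /so_amp/vima) -> ok
! 14. scanf(p: /) -> [brina, copo, so_amp/, susno, wadoflum]
! 15. jot(p: /so_amp/zocrupru, c: brismu) -> created
! 16. scanf(p: /so_amp) -> [vima, zocrupru]
! 17. shunt(s: /copo, d: /so_amp/sebradre) -> ok
! 18. scanf(p: /) -> [brina, so_amp/, susno, wadoflum]


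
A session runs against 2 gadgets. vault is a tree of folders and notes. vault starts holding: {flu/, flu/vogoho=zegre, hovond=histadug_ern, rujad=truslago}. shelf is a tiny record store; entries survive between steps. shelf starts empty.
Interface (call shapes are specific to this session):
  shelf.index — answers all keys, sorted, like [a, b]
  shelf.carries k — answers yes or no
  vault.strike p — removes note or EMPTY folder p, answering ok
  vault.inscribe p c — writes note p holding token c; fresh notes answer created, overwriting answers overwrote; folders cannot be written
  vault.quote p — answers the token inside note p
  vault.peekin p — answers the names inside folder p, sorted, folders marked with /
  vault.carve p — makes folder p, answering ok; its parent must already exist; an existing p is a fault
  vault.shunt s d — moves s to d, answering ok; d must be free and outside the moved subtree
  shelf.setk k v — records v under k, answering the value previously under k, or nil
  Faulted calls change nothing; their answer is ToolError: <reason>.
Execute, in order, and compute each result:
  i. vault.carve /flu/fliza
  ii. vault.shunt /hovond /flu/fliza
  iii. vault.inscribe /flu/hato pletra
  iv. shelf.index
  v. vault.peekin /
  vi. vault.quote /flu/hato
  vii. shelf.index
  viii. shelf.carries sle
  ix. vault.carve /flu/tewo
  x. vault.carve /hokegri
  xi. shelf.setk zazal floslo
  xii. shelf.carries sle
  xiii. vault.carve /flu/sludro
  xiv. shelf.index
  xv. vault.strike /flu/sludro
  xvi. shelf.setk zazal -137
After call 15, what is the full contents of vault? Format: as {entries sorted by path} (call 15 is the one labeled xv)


-> vault.carve(p: /flu/fliza)
<- ok
-> vault.shunt(s: /hovond, d: /flu/fliza)
<- ToolError: exists
-> vault.inscribe(p: /flu/hato, c: pletra)
<- created
-> shelf.index()
<- []
-> vault.peekin(p: /)
<- [flu/, hovond, rujad]
-> vault.quote(p: /flu/hato)
<- pletra
-> shelf.index()
<- []
-> shelf.carries(k: sle)
<- no
-> vault.carve(p: /flu/tewo)
<- ok
-> vault.carve(p: /hokegri)
<- ok
-> shelf.setk(k: zazal, v: floslo)
<- nil
-> shelf.carries(k: sle)
<- no
-> vault.carve(p: /flu/sludro)
<- ok
-> shelf.index()
<- [zazal]
-> vault.strike(p: /flu/sludro)
<- ok
-> shelf.setk(k: zazal, v: -137)
<- floslo

Answer: {flu/, flu/fliza/, flu/hato=pletra, flu/tewo/, flu/vogoho=zegre, hokegri/, hovond=histadug_ern, rujad=truslago}


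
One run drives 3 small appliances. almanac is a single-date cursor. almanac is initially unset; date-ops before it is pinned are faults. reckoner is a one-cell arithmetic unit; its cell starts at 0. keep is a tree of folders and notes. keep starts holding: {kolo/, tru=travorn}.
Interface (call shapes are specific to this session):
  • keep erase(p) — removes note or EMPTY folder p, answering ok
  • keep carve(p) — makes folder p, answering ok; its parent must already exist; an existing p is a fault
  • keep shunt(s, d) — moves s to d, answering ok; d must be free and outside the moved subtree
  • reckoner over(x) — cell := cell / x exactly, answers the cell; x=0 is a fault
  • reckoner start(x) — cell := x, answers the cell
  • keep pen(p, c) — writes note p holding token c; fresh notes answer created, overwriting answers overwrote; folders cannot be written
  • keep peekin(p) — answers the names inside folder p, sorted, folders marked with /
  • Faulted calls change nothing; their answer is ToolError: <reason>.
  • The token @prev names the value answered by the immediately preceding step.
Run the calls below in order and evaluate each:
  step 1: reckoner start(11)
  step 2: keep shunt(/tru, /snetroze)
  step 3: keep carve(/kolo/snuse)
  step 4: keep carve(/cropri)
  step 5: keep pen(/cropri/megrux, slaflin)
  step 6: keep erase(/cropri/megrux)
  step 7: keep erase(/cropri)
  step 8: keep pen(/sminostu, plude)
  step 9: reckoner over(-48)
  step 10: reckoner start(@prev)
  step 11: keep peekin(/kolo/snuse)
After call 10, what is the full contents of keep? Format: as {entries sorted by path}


Now I run reckoner start on x: 11, and see 11.
I invoke keep shunt on s: /tru, d: /snetroze, and get ok.
Next I call keep carve on p: /kolo/snuse, and see ok.
I invoke keep carve on p: /cropri, giving ok.
I try keep pen on p: /cropri/megrux, c: slaflin, which returns created.
Then keep erase on p: /cropri/megrux, → ok.
I use keep erase on p: /cropri: ok.
Using keep pen on p: /sminostu, c: plude: created.
I invoke reckoner over on x: -48, giving -11/48.
I use reckoner start on x: @prev, giving -11/48.
I use keep peekin on p: /kolo/snuse, — result: [].

Answer: {kolo/, kolo/snuse/, sminostu=plude, snetroze=travorn}


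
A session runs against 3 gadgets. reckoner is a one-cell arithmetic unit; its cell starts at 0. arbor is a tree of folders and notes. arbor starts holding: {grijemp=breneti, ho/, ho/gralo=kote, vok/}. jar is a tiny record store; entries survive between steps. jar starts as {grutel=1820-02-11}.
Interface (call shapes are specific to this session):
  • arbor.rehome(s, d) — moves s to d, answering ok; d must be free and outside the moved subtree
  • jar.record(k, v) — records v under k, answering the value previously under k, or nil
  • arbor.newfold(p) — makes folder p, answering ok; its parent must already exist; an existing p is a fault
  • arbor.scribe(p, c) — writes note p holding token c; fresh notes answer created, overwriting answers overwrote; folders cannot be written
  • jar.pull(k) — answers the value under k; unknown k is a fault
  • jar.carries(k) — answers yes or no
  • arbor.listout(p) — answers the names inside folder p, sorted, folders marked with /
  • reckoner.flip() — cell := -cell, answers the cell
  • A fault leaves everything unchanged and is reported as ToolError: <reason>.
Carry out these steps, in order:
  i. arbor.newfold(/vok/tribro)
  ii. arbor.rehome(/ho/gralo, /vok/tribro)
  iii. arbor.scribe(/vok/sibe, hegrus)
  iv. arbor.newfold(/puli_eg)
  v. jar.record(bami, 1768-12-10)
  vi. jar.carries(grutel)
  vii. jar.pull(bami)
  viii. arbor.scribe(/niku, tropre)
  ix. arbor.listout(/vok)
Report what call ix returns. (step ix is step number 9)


>>> arbor.newfold p=/vok/tribro
= ok
>>> arbor.rehome s=/ho/gralo d=/vok/tribro
= ToolError: exists
>>> arbor.scribe p=/vok/sibe c=hegrus
= created
>>> arbor.newfold p=/puli_eg
= ok
>>> jar.record k=bami v=1768-12-10
= nil
>>> jar.carries k=grutel
= yes
>>> jar.pull k=bami
= 1768-12-10
>>> arbor.scribe p=/niku c=tropre
= created
>>> arbor.listout p=/vok
= [sibe, tribro/]

Answer: [sibe, tribro/]


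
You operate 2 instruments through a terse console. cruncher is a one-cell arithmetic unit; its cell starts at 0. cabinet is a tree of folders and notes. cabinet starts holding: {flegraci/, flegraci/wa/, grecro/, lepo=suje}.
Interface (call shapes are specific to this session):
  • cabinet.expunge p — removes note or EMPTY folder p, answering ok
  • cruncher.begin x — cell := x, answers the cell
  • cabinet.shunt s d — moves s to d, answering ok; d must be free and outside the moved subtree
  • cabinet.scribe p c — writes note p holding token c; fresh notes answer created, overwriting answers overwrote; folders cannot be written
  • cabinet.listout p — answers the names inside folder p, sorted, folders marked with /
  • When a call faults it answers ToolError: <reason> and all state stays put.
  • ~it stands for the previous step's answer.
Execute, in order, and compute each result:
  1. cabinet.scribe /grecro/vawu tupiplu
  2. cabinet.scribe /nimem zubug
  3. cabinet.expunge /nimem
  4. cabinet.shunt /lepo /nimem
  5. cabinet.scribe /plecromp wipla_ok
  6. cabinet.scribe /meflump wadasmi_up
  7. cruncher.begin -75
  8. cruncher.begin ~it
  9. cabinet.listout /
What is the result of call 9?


;; 1. cabinet.scribe(p='/grecro/vawu', c='tupiplu') => created
;; 2. cabinet.scribe(p='/nimem', c='zubug') => created
;; 3. cabinet.expunge(p='/nimem') => ok
;; 4. cabinet.shunt(s='/lepo', d='/nimem') => ok
;; 5. cabinet.scribe(p='/plecromp', c='wipla_ok') => created
;; 6. cabinet.scribe(p='/meflump', c='wadasmi_up') => created
;; 7. cruncher.begin(x='-75') => -75
;; 8. cruncher.begin(x='~it') => -75
;; 9. cabinet.listout(p='/') => [flegraci/, grecro/, meflump, nimem, plecromp]

Answer: [flegraci/, grecro/, meflump, nimem, plecromp]


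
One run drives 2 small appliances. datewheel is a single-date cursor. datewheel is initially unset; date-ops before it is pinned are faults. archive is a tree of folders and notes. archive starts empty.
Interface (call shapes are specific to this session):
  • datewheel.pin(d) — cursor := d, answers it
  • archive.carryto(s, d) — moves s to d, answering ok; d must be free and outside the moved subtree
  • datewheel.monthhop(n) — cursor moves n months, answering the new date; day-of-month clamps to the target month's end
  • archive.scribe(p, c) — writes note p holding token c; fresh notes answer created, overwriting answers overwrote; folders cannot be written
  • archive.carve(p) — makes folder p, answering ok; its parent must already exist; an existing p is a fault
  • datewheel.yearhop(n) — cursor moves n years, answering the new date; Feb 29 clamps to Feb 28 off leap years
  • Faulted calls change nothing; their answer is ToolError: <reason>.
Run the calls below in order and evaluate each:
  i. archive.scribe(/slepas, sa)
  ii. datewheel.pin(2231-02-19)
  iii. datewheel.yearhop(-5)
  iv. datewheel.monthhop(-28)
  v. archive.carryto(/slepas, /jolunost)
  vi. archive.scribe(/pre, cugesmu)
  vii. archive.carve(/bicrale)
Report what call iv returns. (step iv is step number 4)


Answer: 2223-10-19

Derivation:
CALL archive.scribe[p=/slepas; c=sa]
RET  created
CALL datewheel.pin[d=2231-02-19]
RET  2231-02-19
CALL datewheel.yearhop[n=-5]
RET  2226-02-19
CALL datewheel.monthhop[n=-28]
RET  2223-10-19
CALL archive.carryto[s=/slepas; d=/jolunost]
RET  ok
CALL archive.scribe[p=/pre; c=cugesmu]
RET  created
CALL archive.carve[p=/bicrale]
RET  ok


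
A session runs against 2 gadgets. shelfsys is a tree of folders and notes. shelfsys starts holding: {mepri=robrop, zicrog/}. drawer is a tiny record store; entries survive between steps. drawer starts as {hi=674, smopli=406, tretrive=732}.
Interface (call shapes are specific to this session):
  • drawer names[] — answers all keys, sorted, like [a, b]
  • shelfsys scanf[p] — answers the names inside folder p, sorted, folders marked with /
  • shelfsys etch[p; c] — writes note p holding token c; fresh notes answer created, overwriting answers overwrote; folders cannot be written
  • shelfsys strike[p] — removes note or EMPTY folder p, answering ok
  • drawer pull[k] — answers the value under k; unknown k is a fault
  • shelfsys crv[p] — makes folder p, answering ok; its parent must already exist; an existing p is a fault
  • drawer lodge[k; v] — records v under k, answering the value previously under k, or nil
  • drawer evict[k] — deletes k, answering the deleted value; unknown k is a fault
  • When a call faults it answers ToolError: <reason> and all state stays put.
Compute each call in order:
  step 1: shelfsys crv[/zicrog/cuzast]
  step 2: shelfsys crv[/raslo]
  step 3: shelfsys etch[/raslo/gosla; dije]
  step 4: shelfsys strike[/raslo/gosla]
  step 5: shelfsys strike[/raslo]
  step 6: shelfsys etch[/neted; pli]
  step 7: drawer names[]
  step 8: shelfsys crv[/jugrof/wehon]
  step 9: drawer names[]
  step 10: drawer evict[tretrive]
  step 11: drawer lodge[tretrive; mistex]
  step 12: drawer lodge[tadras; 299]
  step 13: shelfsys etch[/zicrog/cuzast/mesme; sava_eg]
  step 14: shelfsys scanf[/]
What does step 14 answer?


> shelfsys crv p=/zicrog/cuzast
[out] ok
> shelfsys crv p=/raslo
[out] ok
> shelfsys etch p=/raslo/gosla c=dije
[out] created
> shelfsys strike p=/raslo/gosla
[out] ok
> shelfsys strike p=/raslo
[out] ok
> shelfsys etch p=/neted c=pli
[out] created
> drawer names
[out] [hi, smopli, tretrive]
> shelfsys crv p=/jugrof/wehon
[out] ToolError: no parent
> drawer names
[out] [hi, smopli, tretrive]
> drawer evict k=tretrive
[out] 732
> drawer lodge k=tretrive v=mistex
[out] nil
> drawer lodge k=tadras v=299
[out] nil
> shelfsys etch p=/zicrog/cuzast/mesme c=sava_eg
[out] created
> shelfsys scanf p=/
[out] [mepri, neted, zicrog/]

Answer: [mepri, neted, zicrog/]


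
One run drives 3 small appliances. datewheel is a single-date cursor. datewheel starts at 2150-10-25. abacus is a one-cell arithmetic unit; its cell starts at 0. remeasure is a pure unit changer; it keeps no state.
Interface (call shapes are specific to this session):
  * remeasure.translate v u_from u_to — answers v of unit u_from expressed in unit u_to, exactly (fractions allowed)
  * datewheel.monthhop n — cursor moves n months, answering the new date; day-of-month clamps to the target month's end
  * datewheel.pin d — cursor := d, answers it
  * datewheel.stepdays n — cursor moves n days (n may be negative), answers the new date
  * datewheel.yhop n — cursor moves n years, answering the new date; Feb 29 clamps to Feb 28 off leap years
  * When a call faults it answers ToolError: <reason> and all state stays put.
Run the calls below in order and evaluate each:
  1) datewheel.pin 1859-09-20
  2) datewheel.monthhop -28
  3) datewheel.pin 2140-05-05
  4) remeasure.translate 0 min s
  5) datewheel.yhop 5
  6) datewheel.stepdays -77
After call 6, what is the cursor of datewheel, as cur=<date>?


I use pin passing d='1859-09-20', giving 1859-09-20.
I try monthhop passing n='-28', and see 1857-05-20.
Invoking pin passing d='2140-05-05', which returns 2140-05-05.
I call translate passing v='0', u_from='min', u_to='s': 0.
I use yhop passing n='5', which returns 2145-05-05.
Next I call stepdays passing n='-77': 2145-02-17.

Answer: cur=2145-02-17


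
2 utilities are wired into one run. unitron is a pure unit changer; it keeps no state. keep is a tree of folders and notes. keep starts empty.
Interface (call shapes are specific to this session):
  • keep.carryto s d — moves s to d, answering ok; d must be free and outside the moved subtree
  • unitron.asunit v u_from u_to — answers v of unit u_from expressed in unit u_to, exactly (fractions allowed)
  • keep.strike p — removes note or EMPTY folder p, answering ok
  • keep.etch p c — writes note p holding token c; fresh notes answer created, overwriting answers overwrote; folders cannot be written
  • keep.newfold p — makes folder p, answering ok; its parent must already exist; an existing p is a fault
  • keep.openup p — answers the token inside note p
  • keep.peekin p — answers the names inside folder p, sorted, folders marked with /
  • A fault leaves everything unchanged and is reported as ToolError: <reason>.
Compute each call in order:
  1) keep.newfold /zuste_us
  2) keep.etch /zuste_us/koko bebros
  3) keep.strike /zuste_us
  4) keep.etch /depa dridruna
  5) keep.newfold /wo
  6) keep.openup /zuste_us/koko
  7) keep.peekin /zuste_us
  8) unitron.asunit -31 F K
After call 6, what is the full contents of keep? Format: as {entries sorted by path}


Answer: {depa=dridruna, wo/, zuste_us/, zuste_us/koko=bebros}

Derivation:
$ newfold p=/zuste_us
= ok
$ etch p=/zuste_us/koko c=bebros
= created
$ strike p=/zuste_us
= ToolError: not empty
$ etch p=/depa c=dridruna
= created
$ newfold p=/wo
= ok
$ openup p=/zuste_us/koko
= bebros
$ peekin p=/zuste_us
= [koko]
$ asunit v=-31 u_from=F u_to=K
= 4763/20
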